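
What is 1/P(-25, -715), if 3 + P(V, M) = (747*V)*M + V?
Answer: 1/13352597 ≈ 7.4892e-8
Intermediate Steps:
P(V, M) = -3 + V + 747*M*V (P(V, M) = -3 + ((747*V)*M + V) = -3 + (747*M*V + V) = -3 + (V + 747*M*V) = -3 + V + 747*M*V)
1/P(-25, -715) = 1/(-3 - 25 + 747*(-715)*(-25)) = 1/(-3 - 25 + 13352625) = 1/13352597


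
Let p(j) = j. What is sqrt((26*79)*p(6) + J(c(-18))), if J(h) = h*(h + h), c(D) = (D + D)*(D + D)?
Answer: 2*sqrt(842889) ≈ 1836.2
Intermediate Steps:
c(D) = 4*D**2 (c(D) = (2*D)*(2*D) = 4*D**2)
J(h) = 2*h**2 (J(h) = h*(2*h) = 2*h**2)
sqrt((26*79)*p(6) + J(c(-18))) = sqrt((26*79)*6 + 2*(4*(-18)**2)**2) = sqrt(2054*6 + 2*(4*324)**2) = sqrt(12324 + 2*1296**2) = sqrt(12324 + 2*1679616) = sqrt(12324 + 3359232) = sqrt(3371556) = 2*sqrt(842889)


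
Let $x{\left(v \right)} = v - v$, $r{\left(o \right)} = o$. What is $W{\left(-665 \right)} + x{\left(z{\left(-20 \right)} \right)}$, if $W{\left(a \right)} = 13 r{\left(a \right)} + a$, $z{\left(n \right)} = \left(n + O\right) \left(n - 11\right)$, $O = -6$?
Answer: $-9310$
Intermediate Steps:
$z{\left(n \right)} = \left(-11 + n\right) \left(-6 + n\right)$ ($z{\left(n \right)} = \left(n - 6\right) \left(n - 11\right) = \left(-6 + n\right) \left(-11 + n\right) = \left(-11 + n\right) \left(-6 + n\right)$)
$x{\left(v \right)} = 0$
$W{\left(a \right)} = 14 a$ ($W{\left(a \right)} = 13 a + a = 14 a$)
$W{\left(-665 \right)} + x{\left(z{\left(-20 \right)} \right)} = 14 \left(-665\right) + 0 = -9310 + 0 = -9310$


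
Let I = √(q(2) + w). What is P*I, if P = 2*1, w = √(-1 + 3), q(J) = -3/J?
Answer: √(-6 + 4*√2) ≈ 0.58579*I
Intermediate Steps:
w = √2 ≈ 1.4142
I = √(-3/2 + √2) ≈ 0.29289*I
P = 2
P*I = 2*(√(-6 + 4*√2)/2) = √(-6 + 4*√2)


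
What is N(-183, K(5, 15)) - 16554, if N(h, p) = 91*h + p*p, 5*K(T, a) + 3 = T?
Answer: -830171/25 ≈ -33207.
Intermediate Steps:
K(T, a) = -3/5 + T/5
N(h, p) = p**2 + 91*h (N(h, p) = 91*h + p**2 = p**2 + 91*h)
N(-183, K(5, 15)) - 16554 = ((-3/5 + (1/5)*5)**2 + 91*(-183)) - 16554 = ((-3/5 + 1)**2 - 16653) - 16554 = ((2/5)**2 - 16653) - 16554 = (4/25 - 16653) - 16554 = -416321/25 - 16554 = -830171/25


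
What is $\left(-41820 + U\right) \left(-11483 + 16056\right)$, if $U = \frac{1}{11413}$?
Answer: $- \frac{2182654756607}{11413} \approx -1.9124 \cdot 10^{8}$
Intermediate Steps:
$U = \frac{1}{11413} \approx 8.7619 \cdot 10^{-5}$
$\left(-41820 + U\right) \left(-11483 + 16056\right) = \left(-41820 + \frac{1}{11413}\right) \left(-11483 + 16056\right) = \left(- \frac{477291659}{11413}\right) 4573 = - \frac{2182654756607}{11413}$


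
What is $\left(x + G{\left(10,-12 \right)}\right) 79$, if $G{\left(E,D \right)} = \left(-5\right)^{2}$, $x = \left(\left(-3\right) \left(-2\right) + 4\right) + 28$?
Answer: $4977$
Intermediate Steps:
$x = 38$ ($x = \left(6 + 4\right) + 28 = 10 + 28 = 38$)
$G{\left(E,D \right)} = 25$
$\left(x + G{\left(10,-12 \right)}\right) 79 = \left(38 + 25\right) 79 = 63 \cdot 79 = 4977$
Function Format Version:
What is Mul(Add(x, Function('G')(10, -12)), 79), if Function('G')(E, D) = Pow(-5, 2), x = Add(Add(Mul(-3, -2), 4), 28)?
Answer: 4977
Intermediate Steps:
x = 38 (x = Add(Add(6, 4), 28) = Add(10, 28) = 38)
Function('G')(E, D) = 25
Mul(Add(x, Function('G')(10, -12)), 79) = Mul(Add(38, 25), 79) = Mul(63, 79) = 4977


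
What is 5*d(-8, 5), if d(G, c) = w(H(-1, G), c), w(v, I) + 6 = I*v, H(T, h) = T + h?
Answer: -255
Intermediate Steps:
w(v, I) = -6 + I*v
d(G, c) = -6 + c*(-1 + G)
5*d(-8, 5) = 5*(-6 + 5*(-1 - 8)) = 5*(-6 + 5*(-9)) = 5*(-6 - 45) = 5*(-51) = -255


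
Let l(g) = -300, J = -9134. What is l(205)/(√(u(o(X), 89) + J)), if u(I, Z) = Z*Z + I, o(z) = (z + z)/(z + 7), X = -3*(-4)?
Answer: 300*I*√437437/23023 ≈ 8.6182*I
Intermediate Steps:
X = 12
o(z) = 2*z/(7 + z) (o(z) = (2*z)/(7 + z) = 2*z/(7 + z))
u(I, Z) = I + Z² (u(I, Z) = Z² + I = I + Z²)
l(205)/(√(u(o(X), 89) + J)) = -300/√((2*12/(7 + 12) + 89²) - 9134) = -300/√((2*12/19 + 7921) - 9134) = -300/√((2*12*(1/19) + 7921) - 9134) = -300/√((24/19 + 7921) - 9134) = -300/√(150523/19 - 9134) = -300*(-I*√437437/23023) = -(-300)*I*√437437/23023 = 300*I*√437437/23023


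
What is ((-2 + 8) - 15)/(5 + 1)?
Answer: -3/2 ≈ -1.5000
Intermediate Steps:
((-2 + 8) - 15)/(5 + 1) = (6 - 15)/6 = -9*⅙ = -3/2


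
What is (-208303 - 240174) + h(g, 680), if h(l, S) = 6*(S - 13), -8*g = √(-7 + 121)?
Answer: -444475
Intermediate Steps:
g = -√114/8 (g = -√(-7 + 121)/8 = -√114/8 ≈ -1.3346)
h(l, S) = -78 + 6*S (h(l, S) = 6*(-13 + S) = -78 + 6*S)
(-208303 - 240174) + h(g, 680) = (-208303 - 240174) + (-78 + 6*680) = -448477 + (-78 + 4080) = -448477 + 4002 = -444475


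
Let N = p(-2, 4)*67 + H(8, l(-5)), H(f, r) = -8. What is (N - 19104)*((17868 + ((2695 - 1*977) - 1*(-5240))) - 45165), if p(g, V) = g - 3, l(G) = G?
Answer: 395532533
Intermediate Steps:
p(g, V) = -3 + g
N = -343 (N = (-3 - 2)*67 - 8 = -5*67 - 8 = -335 - 8 = -343)
(N - 19104)*((17868 + ((2695 - 1*977) - 1*(-5240))) - 45165) = (-343 - 19104)*((17868 + ((2695 - 1*977) - 1*(-5240))) - 45165) = -19447*((17868 + ((2695 - 977) + 5240)) - 45165) = -19447*((17868 + (1718 + 5240)) - 45165) = -19447*((17868 + 6958) - 45165) = -19447*(24826 - 45165) = -19447*(-20339) = 395532533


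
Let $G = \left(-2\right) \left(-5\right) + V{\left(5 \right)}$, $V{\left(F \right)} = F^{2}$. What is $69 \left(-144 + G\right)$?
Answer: $-7521$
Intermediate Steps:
$G = 35$ ($G = \left(-2\right) \left(-5\right) + 5^{2} = 10 + 25 = 35$)
$69 \left(-144 + G\right) = 69 \left(-144 + 35\right) = 69 \left(-109\right) = -7521$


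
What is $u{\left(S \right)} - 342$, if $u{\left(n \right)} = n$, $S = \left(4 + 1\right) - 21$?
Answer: $-358$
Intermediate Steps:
$S = -16$ ($S = 5 - 21 = -16$)
$u{\left(S \right)} - 342 = -16 - 342 = -358$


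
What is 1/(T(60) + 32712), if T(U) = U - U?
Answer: 1/32712 ≈ 3.0570e-5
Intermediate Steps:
T(U) = 0
1/(T(60) + 32712) = 1/(0 + 32712) = 1/32712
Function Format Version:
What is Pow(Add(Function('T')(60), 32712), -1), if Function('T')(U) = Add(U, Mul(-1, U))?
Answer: Rational(1, 32712) ≈ 3.0570e-5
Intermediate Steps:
Function('T')(U) = 0
Pow(Add(Function('T')(60), 32712), -1) = Pow(Add(0, 32712), -1) = Pow(32712, -1) = Rational(1, 32712)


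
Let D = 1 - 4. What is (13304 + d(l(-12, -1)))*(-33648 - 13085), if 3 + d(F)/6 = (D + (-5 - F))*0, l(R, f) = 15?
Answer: -620894638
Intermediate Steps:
D = -3
d(F) = -18 (d(F) = -18 + 6*((-3 + (-5 - F))*0) = -18 + 6*((-8 - F)*0) = -18 + 6*0 = -18 + 0 = -18)
(13304 + d(l(-12, -1)))*(-33648 - 13085) = (13304 - 18)*(-33648 - 13085) = 13286*(-46733) = -620894638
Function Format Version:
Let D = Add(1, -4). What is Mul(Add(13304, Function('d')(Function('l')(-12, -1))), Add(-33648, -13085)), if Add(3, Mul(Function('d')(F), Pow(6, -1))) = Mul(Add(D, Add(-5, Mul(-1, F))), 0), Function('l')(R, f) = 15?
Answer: -620894638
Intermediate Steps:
D = -3
Function('d')(F) = -18 (Function('d')(F) = Add(-18, Mul(6, Mul(Add(-3, Add(-5, Mul(-1, F))), 0))) = Add(-18, Mul(6, Mul(Add(-8, Mul(-1, F)), 0))) = Add(-18, Mul(6, 0)) = Add(-18, 0) = -18)
Mul(Add(13304, Function('d')(Function('l')(-12, -1))), Add(-33648, -13085)) = Mul(Add(13304, -18), Add(-33648, -13085)) = Mul(13286, -46733) = -620894638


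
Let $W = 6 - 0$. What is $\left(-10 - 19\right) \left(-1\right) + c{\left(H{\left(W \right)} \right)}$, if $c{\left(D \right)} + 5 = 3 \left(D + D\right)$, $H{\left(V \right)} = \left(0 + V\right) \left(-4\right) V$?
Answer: $-840$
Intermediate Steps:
$W = 6$ ($W = 6 + 0 = 6$)
$H{\left(V \right)} = - 4 V^{2}$ ($H{\left(V \right)} = V \left(-4\right) V = - 4 V V = - 4 V^{2}$)
$c{\left(D \right)} = -5 + 6 D$ ($c{\left(D \right)} = -5 + 3 \left(D + D\right) = -5 + 3 \cdot 2 D = -5 + 6 D$)
$\left(-10 - 19\right) \left(-1\right) + c{\left(H{\left(W \right)} \right)} = \left(-10 - 19\right) \left(-1\right) + \left(-5 + 6 \left(- 4 \cdot 6^{2}\right)\right) = \left(-29\right) \left(-1\right) + \left(-5 + 6 \left(\left(-4\right) 36\right)\right) = 29 + \left(-5 + 6 \left(-144\right)\right) = 29 - 869 = -840$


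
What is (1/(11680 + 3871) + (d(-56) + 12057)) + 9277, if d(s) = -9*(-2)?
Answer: 332044953/15551 ≈ 21352.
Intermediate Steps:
d(s) = 18
(1/(11680 + 3871) + (d(-56) + 12057)) + 9277 = (1/(11680 + 3871) + (18 + 12057)) + 9277 = (1/15551 + 12075) + 9277 = 187778326/15551 + 9277 = 332044953/15551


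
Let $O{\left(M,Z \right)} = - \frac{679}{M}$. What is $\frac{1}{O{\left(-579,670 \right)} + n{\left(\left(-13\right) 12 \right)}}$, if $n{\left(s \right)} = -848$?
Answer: $- \frac{579}{490313} \approx -0.0011809$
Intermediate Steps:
$\frac{1}{O{\left(-579,670 \right)} + n{\left(\left(-13\right) 12 \right)}} = \frac{1}{- \frac{679}{-579} - 848} = \frac{1}{\left(-679\right) \left(- \frac{1}{579}\right) - 848} = \frac{1}{\frac{679}{579} - 848} = \frac{1}{- \frac{490313}{579}} = - \frac{579}{490313}$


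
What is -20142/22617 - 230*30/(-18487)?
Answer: -490494/948119 ≈ -0.51733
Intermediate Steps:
-20142/22617 - 230*30/(-18487) = -20142*1/22617 - 6900*(-1/18487) = -2238/2513 + 6900/18487 = -490494/948119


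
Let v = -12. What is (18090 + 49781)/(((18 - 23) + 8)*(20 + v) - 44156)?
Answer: -67871/44132 ≈ -1.5379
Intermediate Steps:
(18090 + 49781)/(((18 - 23) + 8)*(20 + v) - 44156) = (18090 + 49781)/(((18 - 23) + 8)*(20 - 12) - 44156) = 67871/((-5 + 8)*8 - 44156) = 67871/(3*8 - 44156) = 67871/(24 - 44156) = 67871/(-44132) = 67871*(-1/44132) = -67871/44132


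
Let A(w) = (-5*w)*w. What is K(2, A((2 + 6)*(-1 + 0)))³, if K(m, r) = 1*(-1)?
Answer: -1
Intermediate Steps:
A(w) = -5*w²
K(m, r) = -1
K(2, A((2 + 6)*(-1 + 0)))³ = (-1)³ = -1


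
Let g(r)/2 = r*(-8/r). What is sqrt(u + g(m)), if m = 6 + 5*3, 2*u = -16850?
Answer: I*sqrt(8441) ≈ 91.875*I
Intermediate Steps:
u = -8425 (u = (1/2)*(-16850) = -8425)
m = 21 (m = 6 + 15 = 21)
g(r) = -16 (g(r) = 2*(r*(-8/r)) = 2*(-8) = -16)
sqrt(u + g(m)) = sqrt(-8425 - 16) = sqrt(-8441) = I*sqrt(8441)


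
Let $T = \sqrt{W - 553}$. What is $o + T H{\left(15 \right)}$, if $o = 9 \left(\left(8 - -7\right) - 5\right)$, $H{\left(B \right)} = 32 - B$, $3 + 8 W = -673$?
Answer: $90 + \frac{85 i \sqrt{102}}{2} \approx 90.0 + 429.23 i$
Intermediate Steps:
$W = - \frac{169}{2}$ ($W = - \frac{3}{8} + \frac{1}{8} \left(-673\right) = - \frac{3}{8} - \frac{673}{8} = - \frac{169}{2} \approx -84.5$)
$T = \frac{5 i \sqrt{102}}{2}$ ($T = \sqrt{- \frac{169}{2} - 553} = \sqrt{- \frac{1275}{2}} = \frac{5 i \sqrt{102}}{2} \approx 25.249 i$)
$o = 90$ ($o = 9 \left(\left(8 + 7\right) - 5\right) = 9 \left(15 - 5\right) = 9 \cdot 10 = 90$)
$o + T H{\left(15 \right)} = 90 + \frac{5 i \sqrt{102}}{2} \left(32 - 15\right) = 90 + \frac{5 i \sqrt{102}}{2} \cdot 17 = 90 + \frac{85 i \sqrt{102}}{2}$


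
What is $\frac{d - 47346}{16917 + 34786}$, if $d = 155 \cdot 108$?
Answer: $- \frac{30606}{51703} \approx -0.59196$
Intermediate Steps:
$d = 16740$
$\frac{d - 47346}{16917 + 34786} = \frac{16740 - 47346}{16917 + 34786} = - \frac{30606}{51703}$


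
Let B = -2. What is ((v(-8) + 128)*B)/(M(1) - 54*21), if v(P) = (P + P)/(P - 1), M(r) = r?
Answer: 2336/10197 ≈ 0.22909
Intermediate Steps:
v(P) = 2*P/(-1 + P) (v(P) = (2*P)/(-1 + P) = 2*P/(-1 + P))
((v(-8) + 128)*B)/(M(1) - 54*21) = ((2*(-8)/(-1 - 8) + 128)*(-2))/(1 - 54*21) = ((2*(-8)/(-9) + 128)*(-2))/(1 - 1134) = ((2*(-8)*(-⅑) + 128)*(-2))/(-1133) = ((16/9 + 128)*(-2))*(-1/1133) = ((1168/9)*(-2))*(-1/1133) = -2336/9*(-1/1133) = 2336/10197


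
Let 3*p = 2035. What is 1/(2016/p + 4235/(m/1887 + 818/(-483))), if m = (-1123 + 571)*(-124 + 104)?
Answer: 2570038130/2625915210639 ≈ 0.00097872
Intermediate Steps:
p = 2035/3 (p = (⅓)*2035 = 2035/3 ≈ 678.33)
m = 11040 (m = -552*(-20) = 11040)
1/(2016/p + 4235/(m/1887 + 818/(-483))) = 1/(2016/(2035/3) + 4235/(11040/1887 + 818/(-483))) = 1/(2016*(3/2035) + 4235/(11040*(1/1887) + 818*(-1/483))) = 1/(6048/2035 + 4235/(3680/629 - 818/483)) = 1/(6048/2035 + 4235/(1262918/303807)) = 1/(6048/2035 + 4235*(303807/1262918)) = 1/(6048/2035 + 1286622645/1262918) = 1/(2625915210639/2570038130) = 2570038130/2625915210639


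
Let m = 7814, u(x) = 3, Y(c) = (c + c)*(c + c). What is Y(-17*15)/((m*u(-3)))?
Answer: 43350/3907 ≈ 11.095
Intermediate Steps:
Y(c) = 4*c² (Y(c) = (2*c)*(2*c) = 4*c²)
Y(-17*15)/((m*u(-3))) = (4*(-17*15)²)/((7814*3)) = (4*(-255)²)/23442 = (4*65025)*(1/23442) = 260100*(1/23442) = 43350/3907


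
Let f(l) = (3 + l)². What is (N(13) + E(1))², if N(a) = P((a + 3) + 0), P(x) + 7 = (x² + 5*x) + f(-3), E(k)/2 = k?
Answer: 109561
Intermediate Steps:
E(k) = 2*k
P(x) = -7 + x² + 5*x (P(x) = -7 + ((x² + 5*x) + (3 - 3)²) = -7 + ((x² + 5*x) + 0²) = -7 + ((x² + 5*x) + 0) = -7 + (x² + 5*x) = -7 + x² + 5*x)
N(a) = 8 + (3 + a)² + 5*a (N(a) = -7 + ((a + 3) + 0)² + 5*((a + 3) + 0) = -7 + ((3 + a) + 0)² + 5*((3 + a) + 0) = -7 + (3 + a)² + 5*(3 + a) = -7 + (3 + a)² + (15 + 5*a) = 8 + (3 + a)² + 5*a)
(N(13) + E(1))² = ((17 + 13² + 11*13) + 2*1)² = ((17 + 169 + 143) + 2)² = (329 + 2)² = 331² = 109561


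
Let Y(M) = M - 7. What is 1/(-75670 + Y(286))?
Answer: -1/75391 ≈ -1.3264e-5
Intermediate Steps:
Y(M) = -7 + M
1/(-75670 + Y(286)) = 1/(-75670 + (-7 + 286)) = 1/(-75670 + 279) = 1/(-75391) = -1/75391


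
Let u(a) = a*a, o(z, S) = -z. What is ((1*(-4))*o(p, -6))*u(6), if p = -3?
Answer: -432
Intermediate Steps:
u(a) = a²
((1*(-4))*o(p, -6))*u(6) = ((1*(-4))*(-1*(-3)))*6² = -4*3*36 = -12*36 = -432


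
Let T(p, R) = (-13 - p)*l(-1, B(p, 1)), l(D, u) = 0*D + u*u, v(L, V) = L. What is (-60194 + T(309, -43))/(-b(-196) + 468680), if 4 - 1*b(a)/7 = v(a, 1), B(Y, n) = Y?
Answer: -7701269/116820 ≈ -65.924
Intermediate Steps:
b(a) = 28 - 7*a
l(D, u) = u² (l(D, u) = 0 + u² = u²)
T(p, R) = p²*(-13 - p) (T(p, R) = (-13 - p)*p² = p²*(-13 - p))
(-60194 + T(309, -43))/(-b(-196) + 468680) = (-60194 + 309²*(-13 - 1*309))/(-(28 - 7*(-196)) + 468680) = (-60194 + 95481*(-13 - 309))/(-(28 + 1372) + 468680) = (-60194 + 95481*(-322))/(-1*1400 + 468680) = (-60194 - 30744882)/(-1400 + 468680) = -30805076/467280 = -30805076*1/467280 = -7701269/116820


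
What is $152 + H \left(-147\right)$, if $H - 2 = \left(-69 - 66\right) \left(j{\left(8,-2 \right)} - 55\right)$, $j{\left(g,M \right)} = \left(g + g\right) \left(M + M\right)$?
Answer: $-2361697$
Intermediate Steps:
$j{\left(g,M \right)} = 4 M g$ ($j{\left(g,M \right)} = 2 g 2 M = 4 M g$)
$H = 16067$ ($H = 2 + \left(-69 - 66\right) \left(4 \left(-2\right) 8 - 55\right) = 2 - 135 \left(-64 - 55\right) = 2 - -16065 = 2 + 16065 = 16067$)
$152 + H \left(-147\right) = 152 + 16067 \left(-147\right) = 152 - 2361849 = -2361697$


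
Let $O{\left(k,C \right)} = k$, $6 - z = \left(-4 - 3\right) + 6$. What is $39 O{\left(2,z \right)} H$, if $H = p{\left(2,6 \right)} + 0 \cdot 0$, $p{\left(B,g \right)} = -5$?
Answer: $-390$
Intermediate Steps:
$z = 7$ ($z = 6 - \left(\left(-4 - 3\right) + 6\right) = 6 - \left(-7 + 6\right) = 6 - -1 = 6 + 1 = 7$)
$H = -5$ ($H = -5 + 0 \cdot 0 = -5 + 0 = -5$)
$39 O{\left(2,z \right)} H = 39 \cdot 2 \left(-5\right) = 78 \left(-5\right) = -390$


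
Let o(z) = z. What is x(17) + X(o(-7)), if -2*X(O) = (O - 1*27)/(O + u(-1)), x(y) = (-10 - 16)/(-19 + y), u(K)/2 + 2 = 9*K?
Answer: 360/29 ≈ 12.414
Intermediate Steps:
u(K) = -4 + 18*K (u(K) = -4 + 2*(9*K) = -4 + 18*K)
x(y) = -26/(-19 + y)
X(O) = -(-27 + O)/(2*(-22 + O)) (X(O) = -(O - 1*27)/(2*(O + (-4 + 18*(-1)))) = -(O - 27)/(2*(O + (-4 - 18))) = -(-27 + O)/(2*(O - 22)) = -(-27 + O)/(2*(-22 + O)))
x(17) + X(o(-7)) = -26/(-19 + 17) + (27 - 1*(-7))/(2*(-22 - 7)) = -26/(-2) + (1/2)*(27 + 7)/(-29) = -26*(-1/2) + (1/2)*(-1/29)*34 = 13 - 17/29 = 360/29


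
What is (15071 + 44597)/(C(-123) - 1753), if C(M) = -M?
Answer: -29834/815 ≈ -36.606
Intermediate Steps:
(15071 + 44597)/(C(-123) - 1753) = (15071 + 44597)/(-1*(-123) - 1753) = 59668/(123 - 1753) = 59668/(-1630) = 59668*(-1/1630) = -29834/815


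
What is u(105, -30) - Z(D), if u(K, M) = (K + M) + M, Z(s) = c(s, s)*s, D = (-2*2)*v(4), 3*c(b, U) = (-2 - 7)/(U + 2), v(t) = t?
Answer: 339/7 ≈ 48.429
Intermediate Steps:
c(b, U) = -3/(2 + U) (c(b, U) = ((-2 - 7)/(U + 2))/3 = (-9/(2 + U))/3 = -3/(2 + U))
D = -16 (D = -2*2*4 = -4*4 = -16)
Z(s) = -3*s/(2 + s) (Z(s) = (-3/(2 + s))*s = -3*s/(2 + s))
u(K, M) = K + 2*M
u(105, -30) - Z(D) = (105 + 2*(-30)) - (-3)*(-16)/(2 - 16) = (105 - 60) - (-3)*(-16)/(-14) = 45 - (-3)*(-16)*(-1)/14 = 45 - 1*(-24/7) = 45 + 24/7 = 339/7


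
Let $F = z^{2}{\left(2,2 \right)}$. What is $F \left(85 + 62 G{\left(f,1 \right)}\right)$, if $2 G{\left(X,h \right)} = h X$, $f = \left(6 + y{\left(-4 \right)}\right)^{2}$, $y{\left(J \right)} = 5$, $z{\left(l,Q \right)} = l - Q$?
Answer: $0$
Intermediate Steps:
$F = 0$ ($F = \left(2 - 2\right)^{2} = 0^{2} = 0$)
$f = 121$ ($f = \left(6 + 5\right)^{2} = 11^{2} = 121$)
$G{\left(X,h \right)} = \frac{X h}{2}$ ($G{\left(X,h \right)} = \frac{h X}{2} = \frac{X h}{2}$)
$F \left(85 + 62 G{\left(f,1 \right)}\right) = 0 \left(85 + 62 \cdot \frac{1}{2} \cdot 121 \cdot 1\right) = 0 \left(85 + 62 \cdot \frac{121}{2}\right) = 0 \left(85 + 3751\right) = 0 \cdot 3836 = 0$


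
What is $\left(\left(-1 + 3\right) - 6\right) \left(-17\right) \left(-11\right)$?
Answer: $-748$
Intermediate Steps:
$\left(\left(-1 + 3\right) - 6\right) \left(-17\right) \left(-11\right) = \left(2 - 6\right) \left(-17\right) \left(-11\right) = \left(-4\right) \left(-17\right) \left(-11\right) = 68 \left(-11\right) = -748$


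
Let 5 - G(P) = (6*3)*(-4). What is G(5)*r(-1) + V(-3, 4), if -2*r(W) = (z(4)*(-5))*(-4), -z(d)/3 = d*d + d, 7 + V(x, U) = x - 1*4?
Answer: 46186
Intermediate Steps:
V(x, U) = -11 + x (V(x, U) = -7 + (x - 1*4) = -7 + (x - 4) = -7 + (-4 + x) = -11 + x)
z(d) = -3*d - 3*d² (z(d) = -3*(d*d + d) = -3*(d² + d) = -3*(d + d²) = -3*d - 3*d²)
G(P) = 77 (G(P) = 5 - 6*3*(-4) = 5 - 18*(-4) = 5 - 1*(-72) = 5 + 72 = 77)
r(W) = 600 (r(W) = --3*4*(1 + 4)*(-5)*(-4)/2 = --3*4*5*(-5)*(-4)/2 = -(-60*(-5))*(-4)/2 = -150*(-4) = -½*(-1200) = 600)
G(5)*r(-1) + V(-3, 4) = 77*600 + (-11 - 3) = 46200 - 14 = 46186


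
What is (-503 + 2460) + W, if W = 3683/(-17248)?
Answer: 33750653/17248 ≈ 1956.8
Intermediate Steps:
W = -3683/17248 (W = 3683*(-1/17248) = -3683/17248 ≈ -0.21353)
(-503 + 2460) + W = (-503 + 2460) - 3683/17248 = 1957 - 3683/17248 = 33750653/17248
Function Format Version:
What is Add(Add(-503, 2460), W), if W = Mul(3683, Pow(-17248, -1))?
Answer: Rational(33750653, 17248) ≈ 1956.8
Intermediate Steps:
W = Rational(-3683, 17248) (W = Mul(3683, Rational(-1, 17248)) = Rational(-3683, 17248) ≈ -0.21353)
Add(Add(-503, 2460), W) = Add(Add(-503, 2460), Rational(-3683, 17248)) = Add(1957, Rational(-3683, 17248)) = Rational(33750653, 17248)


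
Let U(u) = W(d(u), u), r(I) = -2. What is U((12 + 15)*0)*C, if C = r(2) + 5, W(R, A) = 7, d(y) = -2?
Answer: 21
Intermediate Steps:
U(u) = 7
C = 3 (C = -2 + 5 = 3)
U((12 + 15)*0)*C = 7*3 = 21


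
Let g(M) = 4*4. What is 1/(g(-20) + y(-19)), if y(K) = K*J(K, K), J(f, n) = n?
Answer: 1/377 ≈ 0.0026525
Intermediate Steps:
g(M) = 16
y(K) = K² (y(K) = K*K = K²)
1/(g(-20) + y(-19)) = 1/(16 + (-19)²) = 1/(16 + 361) = 1/377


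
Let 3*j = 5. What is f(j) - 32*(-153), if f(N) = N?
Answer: 14693/3 ≈ 4897.7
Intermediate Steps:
j = 5/3 (j = (⅓)*5 = 5/3 ≈ 1.6667)
f(j) - 32*(-153) = 5/3 - 32*(-153) = 5/3 + 4896 = 14693/3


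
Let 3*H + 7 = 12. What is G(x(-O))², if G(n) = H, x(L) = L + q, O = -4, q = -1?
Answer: 25/9 ≈ 2.7778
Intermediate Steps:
H = 5/3 (H = -7/3 + (⅓)*12 = -7/3 + 4 = 5/3 ≈ 1.6667)
x(L) = -1 + L (x(L) = L - 1 = -1 + L)
G(n) = 5/3
G(x(-O))² = (5/3)² = 25/9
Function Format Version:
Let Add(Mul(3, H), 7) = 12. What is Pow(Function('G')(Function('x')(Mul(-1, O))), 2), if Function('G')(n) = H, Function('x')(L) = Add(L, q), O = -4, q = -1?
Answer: Rational(25, 9) ≈ 2.7778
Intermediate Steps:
H = Rational(5, 3) (H = Add(Rational(-7, 3), Mul(Rational(1, 3), 12)) = Add(Rational(-7, 3), 4) = Rational(5, 3) ≈ 1.6667)
Function('x')(L) = Add(-1, L) (Function('x')(L) = Add(L, -1) = Add(-1, L))
Function('G')(n) = Rational(5, 3)
Pow(Function('G')(Function('x')(Mul(-1, O))), 2) = Pow(Rational(5, 3), 2) = Rational(25, 9)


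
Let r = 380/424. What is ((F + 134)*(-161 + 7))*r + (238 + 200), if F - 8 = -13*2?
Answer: -825326/53 ≈ -15572.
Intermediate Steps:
r = 95/106 (r = 380*(1/424) = 95/106 ≈ 0.89623)
F = -18 (F = 8 - 13*2 = 8 - 26 = -18)
((F + 134)*(-161 + 7))*r + (238 + 200) = ((-18 + 134)*(-161 + 7))*(95/106) + (238 + 200) = (116*(-154))*(95/106) + 438 = -17864*95/106 + 438 = -848540/53 + 438 = -825326/53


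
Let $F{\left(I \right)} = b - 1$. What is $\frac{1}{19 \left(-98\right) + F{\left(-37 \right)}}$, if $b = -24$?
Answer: $- \frac{1}{1887} \approx -0.00052994$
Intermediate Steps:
$F{\left(I \right)} = -25$ ($F{\left(I \right)} = -24 - 1 = -25$)
$\frac{1}{19 \left(-98\right) + F{\left(-37 \right)}} = \frac{1}{19 \left(-98\right) - 25} = \frac{1}{-1862 - 25} = \frac{1}{-1887} = - \frac{1}{1887}$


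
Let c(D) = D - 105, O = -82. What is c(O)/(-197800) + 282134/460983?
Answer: 55892309021/91182437400 ≈ 0.61297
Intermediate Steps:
c(D) = -105 + D
c(O)/(-197800) + 282134/460983 = (-105 - 82)/(-197800) + 282134/460983 = -187*(-1/197800) + 282134*(1/460983) = 187/197800 + 282134/460983 = 55892309021/91182437400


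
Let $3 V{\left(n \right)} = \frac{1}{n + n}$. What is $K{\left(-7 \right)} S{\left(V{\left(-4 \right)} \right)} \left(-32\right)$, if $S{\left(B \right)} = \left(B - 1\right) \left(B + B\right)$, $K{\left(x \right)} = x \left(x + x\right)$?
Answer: $- \frac{2450}{9} \approx -272.22$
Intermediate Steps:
$V{\left(n \right)} = \frac{1}{6 n}$ ($V{\left(n \right)} = \frac{1}{3 \left(n + n\right)} = \frac{1}{3 \cdot 2 n} = \frac{\frac{1}{2} \frac{1}{n}}{3} = \frac{1}{6 n}$)
$K{\left(x \right)} = 2 x^{2}$ ($K{\left(x \right)} = x 2 x = 2 x^{2}$)
$S{\left(B \right)} = 2 B \left(-1 + B\right)$ ($S{\left(B \right)} = \left(-1 + B\right) 2 B = 2 B \left(-1 + B\right)$)
$K{\left(-7 \right)} S{\left(V{\left(-4 \right)} \right)} \left(-32\right) = 2 \left(-7\right)^{2} \cdot 2 \frac{1}{6 \left(-4\right)} \left(-1 + \frac{1}{6 \left(-4\right)}\right) \left(-32\right) = 2 \cdot 49 \cdot 2 \cdot \frac{1}{6} \left(- \frac{1}{4}\right) \left(-1 + \frac{1}{6} \left(- \frac{1}{4}\right)\right) \left(-32\right) = 98 \cdot 2 \left(- \frac{1}{24}\right) \left(-1 - \frac{1}{24}\right) \left(-32\right) = 98 \cdot 2 \left(- \frac{1}{24}\right) \left(- \frac{25}{24}\right) \left(-32\right) = 98 \cdot \frac{25}{288} \left(-32\right) = \frac{1225}{144} \left(-32\right) = - \frac{2450}{9}$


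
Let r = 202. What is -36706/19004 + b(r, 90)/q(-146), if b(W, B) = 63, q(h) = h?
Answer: -819541/346823 ≈ -2.3630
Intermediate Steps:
-36706/19004 + b(r, 90)/q(-146) = -36706/19004 + 63/(-146) = -36706*1/19004 + 63*(-1/146) = -18353/9502 - 63/146 = -819541/346823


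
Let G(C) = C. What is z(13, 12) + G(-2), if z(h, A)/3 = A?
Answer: 34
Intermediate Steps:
z(h, A) = 3*A
z(13, 12) + G(-2) = 3*12 - 2 = 36 - 2 = 34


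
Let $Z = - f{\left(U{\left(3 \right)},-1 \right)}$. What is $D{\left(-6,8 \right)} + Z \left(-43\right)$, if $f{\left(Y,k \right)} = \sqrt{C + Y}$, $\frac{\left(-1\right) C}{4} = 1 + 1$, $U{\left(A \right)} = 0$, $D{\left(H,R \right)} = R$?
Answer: $8 + 86 i \sqrt{2} \approx 8.0 + 121.62 i$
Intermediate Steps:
$C = -8$ ($C = - 4 \left(1 + 1\right) = \left(-4\right) 2 = -8$)
$f{\left(Y,k \right)} = \sqrt{-8 + Y}$
$Z = - 2 i \sqrt{2}$ ($Z = - \sqrt{-8 + 0} = - \sqrt{-8} = - 2 i \sqrt{2} \approx - 2.8284 i$)
$D{\left(-6,8 \right)} + Z \left(-43\right) = 8 + - 2 i \sqrt{2} \left(-43\right) = 8 + 86 i \sqrt{2}$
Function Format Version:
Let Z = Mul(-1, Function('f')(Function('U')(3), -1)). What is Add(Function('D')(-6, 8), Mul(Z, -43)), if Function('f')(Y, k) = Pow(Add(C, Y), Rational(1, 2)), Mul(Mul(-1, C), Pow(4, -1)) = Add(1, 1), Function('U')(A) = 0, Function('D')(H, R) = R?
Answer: Add(8, Mul(86, I, Pow(2, Rational(1, 2)))) ≈ Add(8.0000, Mul(121.62, I))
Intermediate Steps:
C = -8 (C = Mul(-4, Add(1, 1)) = Mul(-4, 2) = -8)
Function('f')(Y, k) = Pow(Add(-8, Y), Rational(1, 2))
Z = Mul(-2, I, Pow(2, Rational(1, 2))) (Z = Mul(-1, Pow(Add(-8, 0), Rational(1, 2))) = Mul(-1, Pow(-8, Rational(1, 2))) = Mul(-1, Mul(2, I, Pow(2, Rational(1, 2)))) = Mul(-2, I, Pow(2, Rational(1, 2))) ≈ Mul(-2.8284, I))
Add(Function('D')(-6, 8), Mul(Z, -43)) = Add(8, Mul(Mul(-2, I, Pow(2, Rational(1, 2))), -43)) = Add(8, Mul(86, I, Pow(2, Rational(1, 2))))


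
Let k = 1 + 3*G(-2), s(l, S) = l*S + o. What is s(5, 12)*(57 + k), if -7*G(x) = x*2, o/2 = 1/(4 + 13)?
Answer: 61028/17 ≈ 3589.9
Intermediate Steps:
o = 2/17 (o = 2/(4 + 13) = 2/17 ≈ 0.11765)
G(x) = -2*x/7 (G(x) = -x*2/7 = -2*x/7)
s(l, S) = 2/17 + S*l (s(l, S) = l*S + 2/17 = S*l + 2/17 = 2/17 + S*l)
k = 19/7 (k = 1 + 3*(-2/7*(-2)) = 1 + 3*(4/7) = 1 + 12/7 = 19/7 ≈ 2.7143)
s(5, 12)*(57 + k) = (2/17 + 12*5)*(57 + 19/7) = (2/17 + 60)*(418/7) = (1022/17)*(418/7) = 61028/17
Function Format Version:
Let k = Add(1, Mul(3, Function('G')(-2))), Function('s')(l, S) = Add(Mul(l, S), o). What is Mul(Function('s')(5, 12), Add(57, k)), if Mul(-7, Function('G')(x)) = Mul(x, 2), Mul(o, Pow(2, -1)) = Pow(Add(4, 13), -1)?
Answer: Rational(61028, 17) ≈ 3589.9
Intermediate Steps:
o = Rational(2, 17) (o = Mul(2, Pow(Add(4, 13), -1)) = Mul(2, Pow(17, -1)) = Mul(2, Rational(1, 17)) = Rational(2, 17) ≈ 0.11765)
Function('G')(x) = Mul(Rational(-2, 7), x) (Function('G')(x) = Mul(Rational(-1, 7), Mul(x, 2)) = Mul(Rational(-1, 7), Mul(2, x)) = Mul(Rational(-2, 7), x))
Function('s')(l, S) = Add(Rational(2, 17), Mul(S, l)) (Function('s')(l, S) = Add(Mul(l, S), Rational(2, 17)) = Add(Mul(S, l), Rational(2, 17)) = Add(Rational(2, 17), Mul(S, l)))
k = Rational(19, 7) (k = Add(1, Mul(3, Mul(Rational(-2, 7), -2))) = Add(1, Mul(3, Rational(4, 7))) = Add(1, Rational(12, 7)) = Rational(19, 7) ≈ 2.7143)
Mul(Function('s')(5, 12), Add(57, k)) = Mul(Add(Rational(2, 17), Mul(12, 5)), Add(57, Rational(19, 7))) = Mul(Add(Rational(2, 17), 60), Rational(418, 7)) = Mul(Rational(1022, 17), Rational(418, 7)) = Rational(61028, 17)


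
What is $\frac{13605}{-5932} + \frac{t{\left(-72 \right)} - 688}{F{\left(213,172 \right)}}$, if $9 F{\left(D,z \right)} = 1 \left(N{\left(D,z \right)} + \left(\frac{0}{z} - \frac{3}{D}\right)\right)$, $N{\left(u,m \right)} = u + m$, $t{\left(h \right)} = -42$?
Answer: $- \frac{1569489555}{81072644} \approx -19.359$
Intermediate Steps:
$N{\left(u,m \right)} = m + u$
$F{\left(D,z \right)} = - \frac{1}{3 D} + \frac{D}{9} + \frac{z}{9}$ ($F{\left(D,z \right)} = \frac{1 \left(\left(z + D\right) + \left(\frac{0}{z} - \frac{3}{D}\right)\right)}{9} = \frac{1 \left(\left(D + z\right) + \left(0 - \frac{3}{D}\right)\right)}{9} = \frac{1 \left(\left(D + z\right) - \frac{3}{D}\right)}{9} = \frac{1 \left(D + z - \frac{3}{D}\right)}{9} = \frac{D + z - \frac{3}{D}}{9} = - \frac{1}{3 D} + \frac{D}{9} + \frac{z}{9}$)
$\frac{13605}{-5932} + \frac{t{\left(-72 \right)} - 688}{F{\left(213,172 \right)}} = \frac{13605}{-5932} + \frac{-42 - 688}{\frac{1}{9} \cdot \frac{1}{213} \left(-3 + 213 \left(213 + 172\right)\right)} = 13605 \left(- \frac{1}{5932}\right) - \frac{730}{\frac{1}{9} \cdot \frac{1}{213} \left(-3 + 213 \cdot 385\right)} = - \frac{13605}{5932} - \frac{730}{\frac{1}{9} \cdot \frac{1}{213} \left(-3 + 82005\right)} = - \frac{13605}{5932} - \frac{730}{\frac{1}{9} \cdot \frac{1}{213} \cdot 82002} = - \frac{13605}{5932} - \frac{730}{\frac{27334}{639}} = - \frac{13605}{5932} - \frac{233235}{13667} = - \frac{1569489555}{81072644}$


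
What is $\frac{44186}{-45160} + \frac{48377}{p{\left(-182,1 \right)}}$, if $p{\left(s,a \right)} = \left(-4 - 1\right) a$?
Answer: $- \frac{43698525}{4516} \approx -9676.4$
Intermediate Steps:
$p{\left(s,a \right)} = - 5 a$
$\frac{44186}{-45160} + \frac{48377}{p{\left(-182,1 \right)}} = \frac{44186}{-45160} + \frac{48377}{\left(-5\right) 1} = 44186 \left(- \frac{1}{45160}\right) + \frac{48377}{-5} = - \frac{22093}{22580} + 48377 \left(- \frac{1}{5}\right) = - \frac{22093}{22580} - \frac{48377}{5} = - \frac{43698525}{4516}$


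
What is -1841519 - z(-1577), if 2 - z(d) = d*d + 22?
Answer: 645430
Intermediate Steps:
z(d) = -20 - d² (z(d) = 2 - (d*d + 22) = 2 - (d² + 22) = 2 - (22 + d²) = 2 + (-22 - d²) = -20 - d²)
-1841519 - z(-1577) = -1841519 - (-20 - 1*(-1577)²) = -1841519 - (-20 - 1*2486929) = -1841519 - (-20 - 2486929) = -1841519 - 1*(-2486949) = -1841519 + 2486949 = 645430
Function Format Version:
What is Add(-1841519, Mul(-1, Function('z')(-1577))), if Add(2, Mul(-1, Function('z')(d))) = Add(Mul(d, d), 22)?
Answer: 645430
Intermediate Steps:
Function('z')(d) = Add(-20, Mul(-1, Pow(d, 2))) (Function('z')(d) = Add(2, Mul(-1, Add(Mul(d, d), 22))) = Add(2, Mul(-1, Add(Pow(d, 2), 22))) = Add(2, Mul(-1, Add(22, Pow(d, 2)))) = Add(2, Add(-22, Mul(-1, Pow(d, 2)))) = Add(-20, Mul(-1, Pow(d, 2))))
Add(-1841519, Mul(-1, Function('z')(-1577))) = Add(-1841519, Mul(-1, Add(-20, Mul(-1, Pow(-1577, 2))))) = Add(-1841519, Mul(-1, Add(-20, Mul(-1, 2486929)))) = Add(-1841519, Mul(-1, Add(-20, -2486929))) = Add(-1841519, Mul(-1, -2486949)) = Add(-1841519, 2486949) = 645430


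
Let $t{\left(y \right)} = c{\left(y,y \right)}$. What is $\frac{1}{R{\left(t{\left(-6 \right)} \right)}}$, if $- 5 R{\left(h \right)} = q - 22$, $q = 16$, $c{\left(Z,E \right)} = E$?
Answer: $\frac{5}{6} \approx 0.83333$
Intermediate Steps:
$t{\left(y \right)} = y$
$R{\left(h \right)} = \frac{6}{5}$ ($R{\left(h \right)} = - \frac{16 - 22}{5} = \left(- \frac{1}{5}\right) \left(-6\right) = \frac{6}{5}$)
$\frac{1}{R{\left(t{\left(-6 \right)} \right)}} = \frac{1}{\frac{6}{5}} = \frac{5}{6}$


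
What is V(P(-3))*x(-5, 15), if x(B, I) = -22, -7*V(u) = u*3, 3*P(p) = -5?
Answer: -110/7 ≈ -15.714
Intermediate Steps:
P(p) = -5/3 (P(p) = (⅓)*(-5) = -5/3)
V(u) = -3*u/7 (V(u) = -u*3/7 = -3*u/7)
V(P(-3))*x(-5, 15) = -3/7*(-5/3)*(-22) = (5/7)*(-22) = -110/7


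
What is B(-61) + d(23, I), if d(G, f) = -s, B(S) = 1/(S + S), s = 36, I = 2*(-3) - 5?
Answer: -4393/122 ≈ -36.008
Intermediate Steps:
I = -11 (I = -6 - 5 = -11)
B(S) = 1/(2*S)
d(G, f) = -36 (d(G, f) = -1*36 = -36)
B(-61) + d(23, I) = (½)/(-61) - 36 = (½)*(-1/61) - 36 = -1/122 - 36 = -4393/122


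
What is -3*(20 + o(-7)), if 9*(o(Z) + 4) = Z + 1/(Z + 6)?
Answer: -136/3 ≈ -45.333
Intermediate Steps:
o(Z) = -4 + Z/9 + 1/(9*(6 + Z)) (o(Z) = -4 + (Z + 1/(Z + 6))/9 = -4 + (Z + 1/(6 + Z))/9 = -4 + (Z/9 + 1/(9*(6 + Z))) = -4 + Z/9 + 1/(9*(6 + Z)))
-3*(20 + o(-7)) = -3*(20 + (-215 + (-7)**2 - 30*(-7))/(9*(6 - 7))) = -3*(20 + (1/9)*(-215 + 49 + 210)/(-1)) = -3*(20 + (1/9)*(-1)*44) = -3*(20 - 44/9) = -3*136/9 = -136/3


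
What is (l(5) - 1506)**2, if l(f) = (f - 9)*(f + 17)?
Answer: 2540836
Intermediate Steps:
l(f) = (-9 + f)*(17 + f)
(l(5) - 1506)**2 = ((-153 + 5**2 + 8*5) - 1506)**2 = ((-153 + 25 + 40) - 1506)**2 = (-88 - 1506)**2 = (-1594)**2 = 2540836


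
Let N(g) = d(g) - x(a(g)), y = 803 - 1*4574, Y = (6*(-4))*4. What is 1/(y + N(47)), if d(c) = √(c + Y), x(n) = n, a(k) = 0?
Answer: -3771/14220490 - 7*I/14220490 ≈ -0.00026518 - 4.9225e-7*I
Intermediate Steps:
Y = -96 (Y = -24*4 = -96)
y = -3771 (y = 803 - 4574 = -3771)
d(c) = √(-96 + c) (d(c) = √(c - 96) = √(-96 + c))
N(g) = √(-96 + g) (N(g) = √(-96 + g) - 1*0 = √(-96 + g) + 0 = √(-96 + g))
1/(y + N(47)) = 1/(-3771 + √(-96 + 47)) = 1/(-3771 + √(-49)) = 1/(-3771 + 7*I) = (-3771 - 7*I)/14220490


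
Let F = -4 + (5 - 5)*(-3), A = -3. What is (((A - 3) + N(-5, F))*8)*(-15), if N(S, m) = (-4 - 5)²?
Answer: -9000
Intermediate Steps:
F = -4 (F = -4 + 0*(-3) = -4 + 0 = -4)
N(S, m) = 81 (N(S, m) = (-9)² = 81)
(((A - 3) + N(-5, F))*8)*(-15) = (((-3 - 3) + 81)*8)*(-15) = ((-6 + 81)*8)*(-15) = (75*8)*(-15) = 600*(-15) = -9000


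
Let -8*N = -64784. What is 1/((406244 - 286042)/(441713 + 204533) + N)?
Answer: 323123/2616710155 ≈ 0.00012348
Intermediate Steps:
N = 8098 (N = -⅛*(-64784) = 8098)
1/((406244 - 286042)/(441713 + 204533) + N) = 1/((406244 - 286042)/(441713 + 204533) + 8098) = 1/(120202/646246 + 8098) = 1/(120202*(1/646246) + 8098) = 1/(60101/323123 + 8098) = 1/(2616710155/323123) = 323123/2616710155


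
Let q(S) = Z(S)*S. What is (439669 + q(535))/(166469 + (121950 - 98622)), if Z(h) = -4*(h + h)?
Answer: -1850131/189797 ≈ -9.7479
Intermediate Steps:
Z(h) = -8*h
q(S) = -8*S² (q(S) = (-8*S)*S = -8*S²)
(439669 + q(535))/(166469 + (121950 - 98622)) = (439669 - 8*535²)/(166469 + (121950 - 98622)) = (439669 - 8*286225)/(166469 + 23328) = (439669 - 2289800)/189797 = -1850131*1/189797 = -1850131/189797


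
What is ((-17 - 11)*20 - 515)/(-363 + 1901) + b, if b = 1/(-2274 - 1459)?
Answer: -4014513/5741354 ≈ -0.69923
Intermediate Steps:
b = -1/3733 (b = 1/(-3733) = -1/3733 ≈ -0.00026788)
((-17 - 11)*20 - 515)/(-363 + 1901) + b = ((-17 - 11)*20 - 515)/(-363 + 1901) - 1/3733 = (-28*20 - 515)/1538 - 1/3733 = (-560 - 515)*(1/1538) - 1/3733 = -1075*1/1538 - 1/3733 = -1075/1538 - 1/3733 = -4014513/5741354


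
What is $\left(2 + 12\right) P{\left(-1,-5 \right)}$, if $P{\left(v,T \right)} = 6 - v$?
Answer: $98$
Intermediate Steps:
$\left(2 + 12\right) P{\left(-1,-5 \right)} = \left(2 + 12\right) \left(6 - -1\right) = 14 \left(6 + 1\right) = 14 \cdot 7 = 98$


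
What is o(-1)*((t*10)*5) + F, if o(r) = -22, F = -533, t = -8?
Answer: 8267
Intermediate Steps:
o(-1)*((t*10)*5) + F = -22*(-8*10)*5 - 533 = -(-1760)*5 - 533 = -22*(-400) - 533 = 8800 - 533 = 8267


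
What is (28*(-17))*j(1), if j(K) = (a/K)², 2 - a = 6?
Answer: -7616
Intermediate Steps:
a = -4 (a = 2 - 1*6 = 2 - 6 = -4)
j(K) = 16/K² (j(K) = (-4/K)² = 16/K²)
(28*(-17))*j(1) = (28*(-17))*(16/1²) = -7616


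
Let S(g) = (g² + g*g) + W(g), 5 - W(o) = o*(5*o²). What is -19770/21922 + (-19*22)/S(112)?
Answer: -69185940397/76722034667 ≈ -0.90177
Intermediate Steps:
W(o) = 5 - 5*o³ (W(o) = 5 - o*5*o² = 5 - 5*o³)
S(g) = 5 - 5*g³ + 2*g² (S(g) = (g² + g*g) + (5 - 5*g³) = (g² + g²) + (5 - 5*g³) = 2*g² + (5 - 5*g³) = 5 - 5*g³ + 2*g²)
-19770/21922 + (-19*22)/S(112) = -19770/21922 + (-19*22)/(5 - 5*112³ + 2*112²) = -19770*1/21922 - 418/(5 - 5*1404928 + 2*12544) = -9885/10961 - 418/(5 - 7024640 + 25088) = -9885/10961 - 418/(-6999547) = -9885/10961 - 418*(-1/6999547) = -9885/10961 + 418/6999547 = -69185940397/76722034667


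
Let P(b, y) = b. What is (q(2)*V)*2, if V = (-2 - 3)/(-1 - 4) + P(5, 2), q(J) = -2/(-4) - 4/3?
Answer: -10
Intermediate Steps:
q(J) = -⅚ (q(J) = -2*(-¼) - 4*⅓ = ½ - 4/3 = -⅚)
V = 6 (V = (-2 - 3)/(-1 - 4) + 5 = -5/(-5) + 5 = -5*(-⅕) + 5 = 1 + 5 = 6)
(q(2)*V)*2 = -⅚*6*2 = -5*2 = -10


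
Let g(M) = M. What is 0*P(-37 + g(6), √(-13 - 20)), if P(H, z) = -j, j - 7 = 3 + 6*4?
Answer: 0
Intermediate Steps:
j = 34 (j = 7 + (3 + 6*4) = 7 + (3 + 24) = 7 + 27 = 34)
P(H, z) = -34 (P(H, z) = -1*34 = -34)
0*P(-37 + g(6), √(-13 - 20)) = 0*(-34) = 0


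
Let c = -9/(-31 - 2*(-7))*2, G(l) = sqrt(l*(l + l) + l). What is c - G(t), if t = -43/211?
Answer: 18/17 - 5*I*sqrt(215)/211 ≈ 1.0588 - 0.34746*I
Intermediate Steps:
t = -43/211 (t = -43*1/211 = -43/211 ≈ -0.20379)
G(l) = sqrt(l + 2*l**2) (G(l) = sqrt(l*(2*l) + l) = sqrt(2*l**2 + l) = sqrt(l + 2*l**2))
c = 18/17 (c = -9/(-31 + 14)*2 = -9/(-17)*2 = -9*(-1/17)*2 = (9/17)*2 = 18/17 ≈ 1.0588)
c - G(t) = 18/17 - sqrt(-43*(1 + 2*(-43/211))/211) = 18/17 - sqrt(-43*(1 - 86/211)/211) = 18/17 - sqrt(-43/211*125/211) = 18/17 - sqrt(-5375/44521) = 18/17 - 5*I*sqrt(215)/211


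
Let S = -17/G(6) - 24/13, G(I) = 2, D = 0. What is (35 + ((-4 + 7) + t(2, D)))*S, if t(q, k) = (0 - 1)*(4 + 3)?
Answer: -8339/26 ≈ -320.73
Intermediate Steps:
S = -269/26 (S = -17/2 - 24/13 = -269/26 ≈ -10.346)
t(q, k) = -7 (t(q, k) = -1*7 = -7)
(35 + ((-4 + 7) + t(2, D)))*S = (35 + ((-4 + 7) - 7))*(-269/26) = (35 + (3 - 7))*(-269/26) = (35 - 4)*(-269/26) = 31*(-269/26) = -8339/26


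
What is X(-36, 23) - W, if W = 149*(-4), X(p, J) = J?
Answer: 619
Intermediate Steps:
W = -596
X(-36, 23) - W = 23 - 1*(-596) = 23 + 596 = 619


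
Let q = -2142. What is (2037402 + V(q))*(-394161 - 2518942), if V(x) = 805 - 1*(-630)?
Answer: -5939342181211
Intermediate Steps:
V(x) = 1435 (V(x) = 805 + 630 = 1435)
(2037402 + V(q))*(-394161 - 2518942) = (2037402 + 1435)*(-394161 - 2518942) = 2038837*(-2913103) = -5939342181211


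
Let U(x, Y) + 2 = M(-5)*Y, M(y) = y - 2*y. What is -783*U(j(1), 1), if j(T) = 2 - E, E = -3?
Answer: -2349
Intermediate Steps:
j(T) = 5 (j(T) = 2 - 1*(-3) = 2 + 3 = 5)
M(y) = -y
U(x, Y) = -2 + 5*Y (U(x, Y) = -2 + (-1*(-5))*Y = -2 + 5*Y)
-783*U(j(1), 1) = -783*(-2 + 5*1) = -783*(-2 + 5) = -783*3 = -2349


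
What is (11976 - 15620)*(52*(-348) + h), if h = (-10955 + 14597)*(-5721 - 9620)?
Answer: 203663225592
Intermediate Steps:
h = -55871922 (h = 3642*(-15341) = -55871922)
(11976 - 15620)*(52*(-348) + h) = (11976 - 15620)*(52*(-348) - 55871922) = -3644*(-18096 - 55871922) = -3644*(-55890018) = 203663225592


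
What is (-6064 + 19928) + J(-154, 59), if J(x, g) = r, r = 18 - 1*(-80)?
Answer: 13962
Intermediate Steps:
r = 98 (r = 18 + 80 = 98)
J(x, g) = 98
(-6064 + 19928) + J(-154, 59) = (-6064 + 19928) + 98 = 13864 + 98 = 13962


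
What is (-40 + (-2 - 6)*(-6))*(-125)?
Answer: -1000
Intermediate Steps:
(-40 + (-2 - 6)*(-6))*(-125) = (-40 - 8*(-6))*(-125) = (-40 + 48)*(-125) = 8*(-125) = -1000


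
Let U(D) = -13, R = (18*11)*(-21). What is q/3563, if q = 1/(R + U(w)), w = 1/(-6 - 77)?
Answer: -1/14861273 ≈ -6.7289e-8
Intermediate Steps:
R = -4158 (R = 198*(-21) = -4158)
w = -1/83 (w = 1/(-83) = -1/83 ≈ -0.012048)
q = -1/4171 (q = 1/(-4158 - 13) = 1/(-4171) = -1/4171 ≈ -0.00023975)
q/3563 = -1/4171/3563 = -1/4171*1/3563 = -1/14861273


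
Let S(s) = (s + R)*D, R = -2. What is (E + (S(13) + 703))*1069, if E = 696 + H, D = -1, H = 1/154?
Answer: 228501957/154 ≈ 1.4838e+6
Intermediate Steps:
H = 1/154 ≈ 0.0064935
E = 107185/154 (E = 696 + 1/154 = 107185/154 ≈ 696.01)
S(s) = 2 - s (S(s) = (s - 2)*(-1) = (-2 + s)*(-1) = 2 - s)
(E + (S(13) + 703))*1069 = (107185/154 + ((2 - 1*13) + 703))*1069 = (107185/154 + ((2 - 13) + 703))*1069 = (107185/154 + (-11 + 703))*1069 = (107185/154 + 692)*1069 = (213753/154)*1069 = 228501957/154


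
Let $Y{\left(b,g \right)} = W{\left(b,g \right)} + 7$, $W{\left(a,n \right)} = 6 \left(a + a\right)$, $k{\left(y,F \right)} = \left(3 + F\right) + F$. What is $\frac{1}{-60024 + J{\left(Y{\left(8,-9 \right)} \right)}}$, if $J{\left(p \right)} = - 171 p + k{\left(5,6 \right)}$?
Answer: $- \frac{1}{77622} \approx -1.2883 \cdot 10^{-5}$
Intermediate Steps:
$k{\left(y,F \right)} = 3 + 2 F$
$W{\left(a,n \right)} = 12 a$ ($W{\left(a,n \right)} = 6 \cdot 2 a = 12 a$)
$Y{\left(b,g \right)} = 7 + 12 b$ ($Y{\left(b,g \right)} = 12 b + 7 = 7 + 12 b$)
$J{\left(p \right)} = 15 - 171 p$ ($J{\left(p \right)} = - 171 p + \left(3 + 2 \cdot 6\right) = - 171 p + \left(3 + 12\right) = - 171 p + 15 = 15 - 171 p$)
$\frac{1}{-60024 + J{\left(Y{\left(8,-9 \right)} \right)}} = \frac{1}{-60024 + \left(15 - 171 \left(7 + 12 \cdot 8\right)\right)} = \frac{1}{-60024 + \left(15 - 171 \left(7 + 96\right)\right)} = \frac{1}{-60024 + \left(15 - 17613\right)} = \frac{1}{-60024 - 17598} = \frac{1}{-77622} = - \frac{1}{77622}$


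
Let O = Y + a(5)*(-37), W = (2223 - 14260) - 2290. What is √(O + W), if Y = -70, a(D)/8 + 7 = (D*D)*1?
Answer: 5*I*√789 ≈ 140.45*I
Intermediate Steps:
a(D) = -56 + 8*D² (a(D) = -56 + 8*((D*D)*1) = -56 + 8*(D²*1) = -56 + 8*D²)
W = -14327 (W = -12037 - 2290 = -14327)
O = -5398 (O = -70 + (-56 + 8*5²)*(-37) = -70 + (-56 + 8*25)*(-37) = -70 + (-56 + 200)*(-37) = -70 + 144*(-37) = -70 - 5328 = -5398)
√(O + W) = √(-5398 - 14327) = √(-19725) = 5*I*√789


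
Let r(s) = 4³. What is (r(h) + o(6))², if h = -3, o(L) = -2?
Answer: 3844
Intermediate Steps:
r(s) = 64
(r(h) + o(6))² = (64 - 2)² = 62² = 3844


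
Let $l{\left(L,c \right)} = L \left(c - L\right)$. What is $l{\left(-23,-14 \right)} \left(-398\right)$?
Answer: $82386$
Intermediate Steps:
$l{\left(-23,-14 \right)} \left(-398\right) = - 23 \left(-14 - -23\right) \left(-398\right) = - 23 \left(-14 + 23\right) \left(-398\right) = \left(-23\right) 9 \left(-398\right) = \left(-207\right) \left(-398\right) = 82386$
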